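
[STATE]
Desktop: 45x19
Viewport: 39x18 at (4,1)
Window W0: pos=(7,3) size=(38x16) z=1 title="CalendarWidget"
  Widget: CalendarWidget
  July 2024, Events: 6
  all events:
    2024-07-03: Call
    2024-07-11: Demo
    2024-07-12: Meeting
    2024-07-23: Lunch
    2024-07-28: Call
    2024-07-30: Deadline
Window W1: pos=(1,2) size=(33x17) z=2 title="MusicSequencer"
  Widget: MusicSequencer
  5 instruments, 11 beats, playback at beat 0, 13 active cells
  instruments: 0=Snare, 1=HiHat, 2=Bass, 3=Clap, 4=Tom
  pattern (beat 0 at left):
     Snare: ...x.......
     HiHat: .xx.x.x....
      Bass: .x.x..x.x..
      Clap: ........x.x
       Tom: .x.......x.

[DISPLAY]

                                       
━━━━━━━━━━━━━━━━━━━━━━━━━━━━━┓         
usicSequencer                ┃━━━━━━━━━
─────────────────────────────┨         
    ▼1234567890              ┃─────────
nare···█·······              ┃         
iHat·██·█·█····              ┃         
Bass·█·█··█·█··              ┃         
Clap········█·█              ┃         
 Tom·█·······█·              ┃         
                             ┃         
                             ┃         
                             ┃         
                             ┃         
                             ┃         
                             ┃         
                             ┃         
━━━━━━━━━━━━━━━━━━━━━━━━━━━━━┛━━━━━━━━━


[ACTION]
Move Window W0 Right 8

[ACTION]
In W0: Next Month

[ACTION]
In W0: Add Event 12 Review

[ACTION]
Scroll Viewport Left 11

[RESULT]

                                       
 ┏━━━━━━━━━━━━━━━━━━━━━━━━━━━━━━━┓     
 ┃ MusicSequencer                ┃━━━━━
 ┠───────────────────────────────┨     
 ┃      ▼1234567890              ┃─────
 ┃ Snare···█·······              ┃     
 ┃ HiHat·██·█·█····              ┃     
 ┃  Bass·█·█··█·█··              ┃     
 ┃  Clap········█·█              ┃     
 ┃   Tom·█·······█·              ┃     
 ┃                               ┃     
 ┃                               ┃     
 ┃                               ┃     
 ┃                               ┃     
 ┃                               ┃     
 ┃                               ┃     
 ┃                               ┃     
 ┗━━━━━━━━━━━━━━━━━━━━━━━━━━━━━━━┛━━━━━


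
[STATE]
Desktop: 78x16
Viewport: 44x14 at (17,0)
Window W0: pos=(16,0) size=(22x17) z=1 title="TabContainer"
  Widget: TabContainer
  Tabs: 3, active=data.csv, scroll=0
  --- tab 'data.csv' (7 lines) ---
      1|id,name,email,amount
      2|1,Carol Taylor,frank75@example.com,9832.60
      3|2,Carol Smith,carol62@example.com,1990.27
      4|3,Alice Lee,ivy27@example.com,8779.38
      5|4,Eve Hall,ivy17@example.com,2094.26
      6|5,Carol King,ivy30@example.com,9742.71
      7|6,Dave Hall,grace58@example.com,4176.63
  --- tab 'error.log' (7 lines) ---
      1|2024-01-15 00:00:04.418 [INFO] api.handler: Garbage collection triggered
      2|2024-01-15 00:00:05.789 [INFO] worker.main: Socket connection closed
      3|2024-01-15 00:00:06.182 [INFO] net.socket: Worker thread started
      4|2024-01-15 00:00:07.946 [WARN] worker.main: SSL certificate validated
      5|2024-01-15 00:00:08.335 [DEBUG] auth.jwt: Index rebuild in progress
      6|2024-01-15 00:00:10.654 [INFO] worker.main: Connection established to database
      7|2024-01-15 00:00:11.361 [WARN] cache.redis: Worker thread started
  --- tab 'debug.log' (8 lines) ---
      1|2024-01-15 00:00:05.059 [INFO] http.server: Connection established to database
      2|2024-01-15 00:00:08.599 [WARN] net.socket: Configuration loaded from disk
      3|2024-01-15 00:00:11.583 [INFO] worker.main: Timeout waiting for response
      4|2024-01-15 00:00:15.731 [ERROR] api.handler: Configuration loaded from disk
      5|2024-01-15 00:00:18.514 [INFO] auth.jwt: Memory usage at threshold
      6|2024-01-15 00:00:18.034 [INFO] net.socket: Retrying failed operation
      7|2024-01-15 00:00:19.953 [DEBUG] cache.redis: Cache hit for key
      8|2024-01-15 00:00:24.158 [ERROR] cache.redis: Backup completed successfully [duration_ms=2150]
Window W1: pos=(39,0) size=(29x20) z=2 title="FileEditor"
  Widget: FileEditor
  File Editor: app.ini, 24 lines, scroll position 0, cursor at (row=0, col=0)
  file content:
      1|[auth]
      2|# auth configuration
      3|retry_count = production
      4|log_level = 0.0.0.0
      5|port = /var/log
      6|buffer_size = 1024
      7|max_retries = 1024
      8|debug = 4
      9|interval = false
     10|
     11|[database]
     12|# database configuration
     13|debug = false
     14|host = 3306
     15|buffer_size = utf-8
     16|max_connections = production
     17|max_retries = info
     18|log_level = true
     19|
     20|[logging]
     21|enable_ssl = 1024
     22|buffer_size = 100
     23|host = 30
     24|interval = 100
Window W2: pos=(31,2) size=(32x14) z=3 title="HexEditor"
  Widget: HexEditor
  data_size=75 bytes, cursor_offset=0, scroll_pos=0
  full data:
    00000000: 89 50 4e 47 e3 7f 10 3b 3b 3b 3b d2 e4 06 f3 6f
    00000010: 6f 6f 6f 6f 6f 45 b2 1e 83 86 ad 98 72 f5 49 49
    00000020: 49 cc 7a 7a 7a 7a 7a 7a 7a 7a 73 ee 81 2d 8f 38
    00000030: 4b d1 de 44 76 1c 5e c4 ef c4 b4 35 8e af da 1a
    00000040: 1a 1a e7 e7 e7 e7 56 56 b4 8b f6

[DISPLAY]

━━━━━━━━━━━━━━━━━━━━┓ ┏━━━━━━━━━━━━━━━━━━━━━
 TabContainer       ┃ ┃ FileEditor          
──────────────┏━━━━━━━━━━━━━━━━━━━━━━━━━━━━━
[data.csv]│ er┃ HexEditor                   
──────────────┠─────────────────────────────
id,name,email,┃00000000  89 50 4e 47 e3 7f 1
1,Carol Taylor┃00000010  6f 6f 6f 6f 6f 45 b
2,Carol Smith,┃00000020  49 cc 7a 7a 7a 7a 7
3,Alice Lee,iv┃00000030  4b d1 de 44 76 1c 5
4,Eve Hall,ivy┃00000040  1a 1a e7 e7 e7 e7 5
5,Carol King,i┃                             
6,Dave Hall,gr┃                             
              ┃                             
              ┃                             


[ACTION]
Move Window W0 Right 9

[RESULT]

        ┏━━━━━━━━━━━━━┏━━━━━━━━━━━━━━━━━━━━━
        ┃ TabContainer┃ FileEditor          
        ┠─────┏━━━━━━━━━━━━━━━━━━━━━━━━━━━━━
        ┃[data┃ HexEditor                   
        ┃─────┠─────────────────────────────
        ┃id,na┃00000000  89 50 4e 47 e3 7f 1
        ┃1,Car┃00000010  6f 6f 6f 6f 6f 45 b
        ┃2,Car┃00000020  49 cc 7a 7a 7a 7a 7
        ┃3,Ali┃00000030  4b d1 de 44 76 1c 5
        ┃4,Eve┃00000040  1a 1a e7 e7 e7 e7 5
        ┃5,Car┃                             
        ┃6,Dav┃                             
        ┃     ┃                             
        ┃     ┃                             


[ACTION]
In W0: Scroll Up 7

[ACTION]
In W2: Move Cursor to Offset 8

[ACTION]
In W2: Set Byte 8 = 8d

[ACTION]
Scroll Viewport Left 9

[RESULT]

                 ┏━━━━━━━━━━━━━┏━━━━━━━━━━━━
                 ┃ TabContainer┃ FileEditor 
                 ┠─────┏━━━━━━━━━━━━━━━━━━━━
                 ┃[data┃ HexEditor          
                 ┃─────┠────────────────────
                 ┃id,na┃00000000  89 50 4e 4
                 ┃1,Car┃00000010  6f 6f 6f 6
                 ┃2,Car┃00000020  49 cc 7a 7
                 ┃3,Ali┃00000030  4b d1 de 4
                 ┃4,Eve┃00000040  1a 1a e7 e
                 ┃5,Car┃                    
                 ┃6,Dav┃                    
                 ┃     ┃                    
                 ┃     ┃                    


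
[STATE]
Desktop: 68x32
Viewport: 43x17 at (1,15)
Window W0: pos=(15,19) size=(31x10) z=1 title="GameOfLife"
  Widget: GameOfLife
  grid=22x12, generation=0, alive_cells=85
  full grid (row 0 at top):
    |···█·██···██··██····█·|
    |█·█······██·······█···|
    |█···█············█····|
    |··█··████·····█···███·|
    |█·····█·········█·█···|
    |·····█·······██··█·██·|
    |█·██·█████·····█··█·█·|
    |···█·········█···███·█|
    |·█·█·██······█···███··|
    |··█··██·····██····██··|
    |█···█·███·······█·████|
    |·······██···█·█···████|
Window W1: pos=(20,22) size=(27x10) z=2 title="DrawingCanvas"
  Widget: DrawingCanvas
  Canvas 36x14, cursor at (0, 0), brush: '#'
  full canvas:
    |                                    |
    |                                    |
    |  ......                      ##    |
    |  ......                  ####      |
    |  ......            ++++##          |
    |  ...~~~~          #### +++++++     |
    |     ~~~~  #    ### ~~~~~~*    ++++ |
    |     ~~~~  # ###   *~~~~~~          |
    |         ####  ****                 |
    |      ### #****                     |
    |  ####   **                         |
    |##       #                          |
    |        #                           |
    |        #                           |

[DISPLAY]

                                           
                                           
                                           
                                           
              ┏━━━━━━━━━━━━━━━━━━━━━━━━━━━━
              ┃ GameOfLife                 
              ┠────────────────────────────
              ┃Gen:┏━━━━━━━━━━━━━━━━━━━━━━━
              ┃··█·┃ DrawingCanvas         
              ┃█···┠───────────────────────
              ┃····┃+                      
              ┃█·██┃                       
              ┃···█┃  ......               
              ┗━━━━┃  ......               
                   ┃  ......            +++
                   ┃  ...~~~~          ####
                   ┗━━━━━━━━━━━━━━━━━━━━━━━


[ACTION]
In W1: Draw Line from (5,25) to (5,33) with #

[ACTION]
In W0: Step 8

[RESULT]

                                           
                                           
                                           
                                           
              ┏━━━━━━━━━━━━━━━━━━━━━━━━━━━━
              ┃ GameOfLife                 
              ┠────────────────────────────
              ┃Gen:┏━━━━━━━━━━━━━━━━━━━━━━━
              ┃·█··┃ DrawingCanvas         
              ┃·█··┠───────────────────────
              ┃··██┃+                      
              ┃····┃                       
              ┃····┃  ......               
              ┗━━━━┃  ......               
                   ┃  ......            +++
                   ┃  ...~~~~          ####
                   ┗━━━━━━━━━━━━━━━━━━━━━━━


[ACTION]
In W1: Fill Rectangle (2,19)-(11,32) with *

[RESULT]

                                           
                                           
                                           
                                           
              ┏━━━━━━━━━━━━━━━━━━━━━━━━━━━━
              ┃ GameOfLife                 
              ┠────────────────────────────
              ┃Gen:┏━━━━━━━━━━━━━━━━━━━━━━━
              ┃·█··┃ DrawingCanvas         
              ┃·█··┠───────────────────────
              ┃··██┃+                      
              ┃····┃                       
              ┃····┃  ......           ****
              ┗━━━━┃  ......           ****
                   ┃  ......           ****
                   ┃  ...~~~~          ****
                   ┗━━━━━━━━━━━━━━━━━━━━━━━


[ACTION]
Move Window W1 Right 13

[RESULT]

                                           
                                           
                                           
                                           
              ┏━━━━━━━━━━━━━━━━━━━━━━━━━━━━
              ┃ GameOfLife                 
              ┠────────────────────────────
              ┃Gen: 8           ┏━━━━━━━━━━
              ┃·█···············┃ DrawingCa
              ┃·█·····█·········┠──────────
              ┃··██···█·········┃+         
              ┃····██···········┃          
              ┃·················┃  ......  
              ┗━━━━━━━━━━━━━━━━━┃  ......  
                                ┃  ......  
                                ┃  ...~~~~ 
                                ┗━━━━━━━━━━


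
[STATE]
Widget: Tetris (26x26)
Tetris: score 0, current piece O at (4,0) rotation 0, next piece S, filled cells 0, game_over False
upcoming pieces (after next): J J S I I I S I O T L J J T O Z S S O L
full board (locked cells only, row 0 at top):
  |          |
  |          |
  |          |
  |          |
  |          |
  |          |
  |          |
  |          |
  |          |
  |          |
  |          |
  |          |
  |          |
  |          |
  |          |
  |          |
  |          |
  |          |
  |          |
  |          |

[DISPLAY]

    ▓▓    │Next:          
    ▓▓    │ ░░            
          │░░             
          │               
          │               
          │               
          │Score:         
          │0              
          │               
          │               
          │               
          │               
          │               
          │               
          │               
          │               
          │               
          │               
          │               
          │               
          │               
          │               
          │               
          │               
          │               
          │               


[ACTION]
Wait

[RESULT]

          │Next:          
    ▓▓    │ ░░            
    ▓▓    │░░             
          │               
          │               
          │               
          │Score:         
          │0              
          │               
          │               
          │               
          │               
          │               
          │               
          │               
          │               
          │               
          │               
          │               
          │               
          │               
          │               
          │               
          │               
          │               
          │               


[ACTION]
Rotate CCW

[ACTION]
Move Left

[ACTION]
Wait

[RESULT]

          │Next:          
          │ ░░            
   ▓▓     │░░             
   ▓▓     │               
          │               
          │               
          │Score:         
          │0              
          │               
          │               
          │               
          │               
          │               
          │               
          │               
          │               
          │               
          │               
          │               
          │               
          │               
          │               
          │               
          │               
          │               
          │               


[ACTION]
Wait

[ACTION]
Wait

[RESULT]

          │Next:          
          │ ░░            
          │░░             
          │               
   ▓▓     │               
   ▓▓     │               
          │Score:         
          │0              
          │               
          │               
          │               
          │               
          │               
          │               
          │               
          │               
          │               
          │               
          │               
          │               
          │               
          │               
          │               
          │               
          │               
          │               


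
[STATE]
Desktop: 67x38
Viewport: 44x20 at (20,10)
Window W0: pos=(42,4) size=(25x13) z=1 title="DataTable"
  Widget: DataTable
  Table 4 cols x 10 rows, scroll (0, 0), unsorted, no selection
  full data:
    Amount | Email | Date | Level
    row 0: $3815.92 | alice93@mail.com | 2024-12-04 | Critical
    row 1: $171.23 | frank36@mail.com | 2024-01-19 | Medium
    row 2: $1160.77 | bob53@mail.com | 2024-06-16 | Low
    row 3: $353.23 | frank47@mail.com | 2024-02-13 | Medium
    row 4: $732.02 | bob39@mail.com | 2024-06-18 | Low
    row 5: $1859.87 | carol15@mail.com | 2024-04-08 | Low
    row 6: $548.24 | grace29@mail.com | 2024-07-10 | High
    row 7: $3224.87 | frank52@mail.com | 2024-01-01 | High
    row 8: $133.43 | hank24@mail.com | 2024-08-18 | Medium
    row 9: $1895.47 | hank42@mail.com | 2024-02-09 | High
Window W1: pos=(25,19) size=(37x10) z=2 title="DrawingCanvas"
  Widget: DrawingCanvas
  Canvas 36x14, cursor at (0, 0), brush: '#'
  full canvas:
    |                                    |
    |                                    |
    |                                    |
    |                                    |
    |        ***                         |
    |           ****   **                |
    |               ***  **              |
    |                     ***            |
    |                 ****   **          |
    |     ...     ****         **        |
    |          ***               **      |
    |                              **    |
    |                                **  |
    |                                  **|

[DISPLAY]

                      ┃$171.23 │frank36@mail
                      ┃$1160.77│bob53@mail.c
                      ┃$353.23 │frank47@mail
                      ┃$732.02 │bob39@mail.c
                      ┃$1859.87│carol15@mail
                      ┃$548.24 │grace29@mail
                      ┗━━━━━━━━━━━━━━━━━━━━━
                                            
                                            
     ┏━━━━━━━━━━━━━━━━━━━━━━━━━━━━━━━━━━━┓  
     ┃ DrawingCanvas                     ┃  
     ┠───────────────────────────────────┨  
     ┃+                                  ┃  
     ┃                                   ┃  
     ┃                                   ┃  
     ┃                                   ┃  
     ┃        ***                        ┃  
     ┃           ****   **               ┃  
     ┗━━━━━━━━━━━━━━━━━━━━━━━━━━━━━━━━━━━┛  
                                            


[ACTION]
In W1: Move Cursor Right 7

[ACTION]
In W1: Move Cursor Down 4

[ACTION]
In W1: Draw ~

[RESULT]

                      ┃$171.23 │frank36@mail
                      ┃$1160.77│bob53@mail.c
                      ┃$353.23 │frank47@mail
                      ┃$732.02 │bob39@mail.c
                      ┃$1859.87│carol15@mail
                      ┃$548.24 │grace29@mail
                      ┗━━━━━━━━━━━━━━━━━━━━━
                                            
                                            
     ┏━━━━━━━━━━━━━━━━━━━━━━━━━━━━━━━━━━━┓  
     ┃ DrawingCanvas                     ┃  
     ┠───────────────────────────────────┨  
     ┃                                   ┃  
     ┃                                   ┃  
     ┃                                   ┃  
     ┃                                   ┃  
     ┃       ~***                        ┃  
     ┃           ****   **               ┃  
     ┗━━━━━━━━━━━━━━━━━━━━━━━━━━━━━━━━━━━┛  
                                            


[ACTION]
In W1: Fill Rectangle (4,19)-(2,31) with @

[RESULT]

                      ┃$171.23 │frank36@mail
                      ┃$1160.77│bob53@mail.c
                      ┃$353.23 │frank47@mail
                      ┃$732.02 │bob39@mail.c
                      ┃$1859.87│carol15@mail
                      ┃$548.24 │grace29@mail
                      ┗━━━━━━━━━━━━━━━━━━━━━
                                            
                                            
     ┏━━━━━━━━━━━━━━━━━━━━━━━━━━━━━━━━━━━┓  
     ┃ DrawingCanvas                     ┃  
     ┠───────────────────────────────────┨  
     ┃                                   ┃  
     ┃                                   ┃  
     ┃                   @@@@@@@@@@@@@   ┃  
     ┃                   @@@@@@@@@@@@@   ┃  
     ┃       ~***        @@@@@@@@@@@@@   ┃  
     ┃           ****   **               ┃  
     ┗━━━━━━━━━━━━━━━━━━━━━━━━━━━━━━━━━━━┛  
                                            


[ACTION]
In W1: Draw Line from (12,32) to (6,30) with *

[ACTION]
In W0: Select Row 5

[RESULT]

                      ┃$171.23 │frank36@mail
                      ┃$1160.77│bob53@mail.c
                      ┃$353.23 │frank47@mail
                      ┃$732.02 │bob39@mail.c
                      ┃>1859.87│carol15@mail
                      ┃$548.24 │grace29@mail
                      ┗━━━━━━━━━━━━━━━━━━━━━
                                            
                                            
     ┏━━━━━━━━━━━━━━━━━━━━━━━━━━━━━━━━━━━┓  
     ┃ DrawingCanvas                     ┃  
     ┠───────────────────────────────────┨  
     ┃                                   ┃  
     ┃                                   ┃  
     ┃                   @@@@@@@@@@@@@   ┃  
     ┃                   @@@@@@@@@@@@@   ┃  
     ┃       ~***        @@@@@@@@@@@@@   ┃  
     ┃           ****   **               ┃  
     ┗━━━━━━━━━━━━━━━━━━━━━━━━━━━━━━━━━━━┛  
                                            


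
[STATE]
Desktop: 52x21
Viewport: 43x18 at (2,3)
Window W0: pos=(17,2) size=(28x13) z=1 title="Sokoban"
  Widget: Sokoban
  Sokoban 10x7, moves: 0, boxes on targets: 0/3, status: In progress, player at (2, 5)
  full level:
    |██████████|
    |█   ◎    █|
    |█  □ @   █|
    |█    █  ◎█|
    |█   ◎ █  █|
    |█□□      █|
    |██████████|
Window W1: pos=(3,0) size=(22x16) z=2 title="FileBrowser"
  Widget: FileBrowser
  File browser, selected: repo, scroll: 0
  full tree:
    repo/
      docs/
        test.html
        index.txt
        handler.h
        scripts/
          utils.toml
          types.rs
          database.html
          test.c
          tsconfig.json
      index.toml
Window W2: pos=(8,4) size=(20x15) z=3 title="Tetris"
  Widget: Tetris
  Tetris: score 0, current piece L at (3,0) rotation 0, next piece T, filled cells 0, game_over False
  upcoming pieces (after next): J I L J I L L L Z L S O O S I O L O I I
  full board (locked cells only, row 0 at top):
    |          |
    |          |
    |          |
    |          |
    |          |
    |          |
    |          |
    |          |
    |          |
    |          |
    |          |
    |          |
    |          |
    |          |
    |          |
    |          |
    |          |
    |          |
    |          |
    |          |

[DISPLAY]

 ┃> [-] repo/         ┃n                  ┃
 ┃    ┏━━━━━━━━━━━━━━━━━━┓────────────────┨
 ┃    ┃ Tetris           ┃                ┃
 ┃    ┠──────────────────┨                ┃
 ┃    ┃                  ┃                ┃
 ┃    ┃                  ┃                ┃
 ┃    ┃                  ┃                ┃
 ┃    ┃                  ┃                ┃
 ┃    ┃                  ┃                ┃
 ┃    ┃                  ┃0/3             ┃
 ┃    ┃                  ┃                ┃
 ┃    ┃                  ┃━━━━━━━━━━━━━━━━┛
 ┗━━━━┃                  ┃                 
      ┃                  ┃                 
      ┃                  ┃                 
      ┗━━━━━━━━━━━━━━━━━━┛                 
                                           
                                           


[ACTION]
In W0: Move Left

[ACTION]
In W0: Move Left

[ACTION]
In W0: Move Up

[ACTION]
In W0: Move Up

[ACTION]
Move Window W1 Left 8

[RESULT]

 [-] repo/         ┃oban                  ┃
   [+]┏━━━━━━━━━━━━━━━━━━┓────────────────┨
   ind┃ Tetris           ┃                ┃
      ┠──────────────────┨                ┃
      ┃                  ┃                ┃
      ┃                  ┃                ┃
      ┃                  ┃                ┃
      ┃                  ┃                ┃
      ┃                  ┃                ┃
      ┃                  ┃0/3             ┃
      ┃                  ┃                ┃
      ┃                  ┃━━━━━━━━━━━━━━━━┛
━━━━━━┃                  ┃                 
      ┃                  ┃                 
      ┃                  ┃                 
      ┗━━━━━━━━━━━━━━━━━━┛                 
                                           
                                           


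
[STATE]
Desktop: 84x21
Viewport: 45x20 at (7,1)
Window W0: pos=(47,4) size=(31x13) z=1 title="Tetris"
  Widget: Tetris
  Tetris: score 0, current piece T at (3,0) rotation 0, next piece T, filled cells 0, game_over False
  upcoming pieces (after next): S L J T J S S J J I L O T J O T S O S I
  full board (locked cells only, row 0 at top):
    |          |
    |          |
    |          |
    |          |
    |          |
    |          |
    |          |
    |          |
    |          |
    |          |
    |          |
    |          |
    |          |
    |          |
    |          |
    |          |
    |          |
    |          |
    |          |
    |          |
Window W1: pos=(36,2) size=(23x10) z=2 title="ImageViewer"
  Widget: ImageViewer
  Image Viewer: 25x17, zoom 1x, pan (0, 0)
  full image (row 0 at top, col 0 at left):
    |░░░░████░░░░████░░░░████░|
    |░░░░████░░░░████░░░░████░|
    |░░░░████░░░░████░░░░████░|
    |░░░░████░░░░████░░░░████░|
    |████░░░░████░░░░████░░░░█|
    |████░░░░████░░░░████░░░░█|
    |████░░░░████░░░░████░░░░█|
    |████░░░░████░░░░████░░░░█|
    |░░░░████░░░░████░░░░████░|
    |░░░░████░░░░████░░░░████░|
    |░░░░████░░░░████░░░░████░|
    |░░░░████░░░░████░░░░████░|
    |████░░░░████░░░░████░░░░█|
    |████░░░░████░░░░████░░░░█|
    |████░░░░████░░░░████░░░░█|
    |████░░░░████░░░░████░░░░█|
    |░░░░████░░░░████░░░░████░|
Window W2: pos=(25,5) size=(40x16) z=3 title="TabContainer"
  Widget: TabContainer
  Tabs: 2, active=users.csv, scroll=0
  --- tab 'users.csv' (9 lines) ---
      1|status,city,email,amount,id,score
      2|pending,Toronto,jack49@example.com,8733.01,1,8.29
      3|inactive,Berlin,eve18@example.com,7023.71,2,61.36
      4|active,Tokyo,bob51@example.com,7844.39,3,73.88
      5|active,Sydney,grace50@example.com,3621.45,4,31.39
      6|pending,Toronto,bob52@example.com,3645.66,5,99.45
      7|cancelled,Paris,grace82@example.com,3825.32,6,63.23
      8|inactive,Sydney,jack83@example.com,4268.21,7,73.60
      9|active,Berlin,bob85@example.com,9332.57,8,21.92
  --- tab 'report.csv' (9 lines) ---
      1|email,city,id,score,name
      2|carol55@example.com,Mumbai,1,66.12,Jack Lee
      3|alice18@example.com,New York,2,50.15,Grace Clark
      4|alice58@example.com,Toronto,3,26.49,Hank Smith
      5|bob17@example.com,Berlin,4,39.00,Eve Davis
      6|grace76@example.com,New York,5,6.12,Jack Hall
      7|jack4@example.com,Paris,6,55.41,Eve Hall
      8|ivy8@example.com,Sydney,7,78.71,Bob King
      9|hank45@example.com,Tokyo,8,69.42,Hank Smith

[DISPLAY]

                                             
                             ┏━━━━━━━━━━━━━━━
                             ┃ ImageViewer   
                             ┠───────────────
                  ┏━━━━━━━━━━━━━━━━━━━━━━━━━━
                  ┃ TabContainer             
                  ┠──────────────────────────
                  ┃[users.csv]│ report.csv   
                  ┃──────────────────────────
                  ┃status,city,email,amount,i
                  ┃pending,Toronto,jack49@exa
                  ┃inactive,Berlin,eve18@exam
                  ┃active,Tokyo,bob51@example
                  ┃active,Sydney,grace50@exam
                  ┃pending,Toronto,bob52@exam
                  ┃cancelled,Paris,grace82@ex
                  ┃inactive,Sydney,jack83@exa
                  ┃active,Berlin,bob85@exampl
                  ┃                          
                  ┗━━━━━━━━━━━━━━━━━━━━━━━━━━


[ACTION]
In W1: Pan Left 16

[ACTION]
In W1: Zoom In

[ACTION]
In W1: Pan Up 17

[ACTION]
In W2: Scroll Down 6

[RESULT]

                                             
                             ┏━━━━━━━━━━━━━━━
                             ┃ ImageViewer   
                             ┠───────────────
                  ┏━━━━━━━━━━━━━━━━━━━━━━━━━━
                  ┃ TabContainer             
                  ┠──────────────────────────
                  ┃[users.csv]│ report.csv   
                  ┃──────────────────────────
                  ┃cancelled,Paris,grace82@ex
                  ┃inactive,Sydney,jack83@exa
                  ┃active,Berlin,bob85@exampl
                  ┃                          
                  ┃                          
                  ┃                          
                  ┃                          
                  ┃                          
                  ┃                          
                  ┃                          
                  ┗━━━━━━━━━━━━━━━━━━━━━━━━━━


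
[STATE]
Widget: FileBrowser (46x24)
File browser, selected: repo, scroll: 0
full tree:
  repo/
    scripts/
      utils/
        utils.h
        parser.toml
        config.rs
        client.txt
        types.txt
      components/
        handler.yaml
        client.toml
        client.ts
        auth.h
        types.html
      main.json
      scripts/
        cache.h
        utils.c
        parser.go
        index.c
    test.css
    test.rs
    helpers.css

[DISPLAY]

> [-] repo/                                   
    [+] scripts/                              
    test.css                                  
    test.rs                                   
    helpers.css                               
                                              
                                              
                                              
                                              
                                              
                                              
                                              
                                              
                                              
                                              
                                              
                                              
                                              
                                              
                                              
                                              
                                              
                                              
                                              


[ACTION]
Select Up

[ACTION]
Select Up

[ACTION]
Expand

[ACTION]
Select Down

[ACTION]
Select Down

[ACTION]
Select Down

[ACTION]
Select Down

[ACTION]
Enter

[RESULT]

  [-] repo/                                   
    [+] scripts/                              
    test.css                                  
    test.rs                                   
  > helpers.css                               
                                              
                                              
                                              
                                              
                                              
                                              
                                              
                                              
                                              
                                              
                                              
                                              
                                              
                                              
                                              
                                              
                                              
                                              
                                              


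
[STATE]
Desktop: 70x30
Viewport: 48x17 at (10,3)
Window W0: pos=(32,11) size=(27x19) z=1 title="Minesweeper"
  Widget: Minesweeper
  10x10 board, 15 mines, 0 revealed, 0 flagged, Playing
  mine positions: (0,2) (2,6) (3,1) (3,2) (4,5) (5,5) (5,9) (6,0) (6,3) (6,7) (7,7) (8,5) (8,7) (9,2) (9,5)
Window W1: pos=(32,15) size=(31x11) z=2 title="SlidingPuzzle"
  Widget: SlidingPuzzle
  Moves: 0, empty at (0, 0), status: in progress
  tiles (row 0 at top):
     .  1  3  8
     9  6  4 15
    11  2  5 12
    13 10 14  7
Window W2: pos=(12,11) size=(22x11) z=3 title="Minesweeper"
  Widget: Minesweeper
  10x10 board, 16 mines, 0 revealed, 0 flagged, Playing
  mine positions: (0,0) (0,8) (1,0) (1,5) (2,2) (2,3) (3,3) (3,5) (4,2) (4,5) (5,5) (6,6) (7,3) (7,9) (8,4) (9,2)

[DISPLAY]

                                                
                                                
                                                
                                                
                                                
                                                
                                                
                                                
  ┏━━━━━━━━━━━━━━━━━━━━┓━━━━━━━━━━━━━━━━━━━━━━━━
  ┃ Minesweeper        ┃Minesweeper             
  ┠────────────────────┨────────────────────────
  ┃■■■■■■■■■■          ┃■■■■■■■■■               
  ┃■■■■■■■■■■          ┃━━━━━━━━━━━━━━━━━━━━━━━━
  ┃■■■■■■■■■■          ┃SlidingPuzzle           
  ┃■■■■■■■■■■          ┃────────────────────────
  ┃■■■■■■■■■■          ┃────┬────┬────┬────┐    
  ┃■■■■■■■■■■          ┃    │  1 │  3 │  8 │    


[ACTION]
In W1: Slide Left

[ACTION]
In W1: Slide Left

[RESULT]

                                                
                                                
                                                
                                                
                                                
                                                
                                                
                                                
  ┏━━━━━━━━━━━━━━━━━━━━┓━━━━━━━━━━━━━━━━━━━━━━━━
  ┃ Minesweeper        ┃Minesweeper             
  ┠────────────────────┨────────────────────────
  ┃■■■■■■■■■■          ┃■■■■■■■■■               
  ┃■■■■■■■■■■          ┃━━━━━━━━━━━━━━━━━━━━━━━━
  ┃■■■■■■■■■■          ┃SlidingPuzzle           
  ┃■■■■■■■■■■          ┃────────────────────────
  ┃■■■■■■■■■■          ┃────┬────┬────┬────┐    
  ┃■■■■■■■■■■          ┃  1 │  3 │    │  8 │    


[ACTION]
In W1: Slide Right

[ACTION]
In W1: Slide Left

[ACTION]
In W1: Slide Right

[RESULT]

                                                
                                                
                                                
                                                
                                                
                                                
                                                
                                                
  ┏━━━━━━━━━━━━━━━━━━━━┓━━━━━━━━━━━━━━━━━━━━━━━━
  ┃ Minesweeper        ┃Minesweeper             
  ┠────────────────────┨────────────────────────
  ┃■■■■■■■■■■          ┃■■■■■■■■■               
  ┃■■■■■■■■■■          ┃━━━━━━━━━━━━━━━━━━━━━━━━
  ┃■■■■■■■■■■          ┃SlidingPuzzle           
  ┃■■■■■■■■■■          ┃────────────────────────
  ┃■■■■■■■■■■          ┃────┬────┬────┬────┐    
  ┃■■■■■■■■■■          ┃  1 │    │  3 │  8 │    
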